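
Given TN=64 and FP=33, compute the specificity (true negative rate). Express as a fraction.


Specificity = TN / (TN + FP) = 64 / 97 = 64/97.

64/97


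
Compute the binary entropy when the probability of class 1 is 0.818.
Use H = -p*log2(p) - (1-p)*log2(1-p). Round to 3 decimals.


H = -0.818*log2(0.818) - 0.182*log2(0.182) = 0.684.

0.684


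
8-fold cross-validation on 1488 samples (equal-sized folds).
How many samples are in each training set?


Each validation fold has 1488/8 = 186 samples. Training set = 1488 - 186 = 1302.

1302


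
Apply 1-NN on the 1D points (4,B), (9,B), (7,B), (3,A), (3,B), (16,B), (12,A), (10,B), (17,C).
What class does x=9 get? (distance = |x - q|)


Distances: |4-9|=5, |9-9|=0, |7-9|=2, |3-9|=6, |3-9|=6, |16-9|=7, |12-9|=3, |10-9|=1, |17-9|=8. 1 nearest: (9,B). Counts: {'B': 1}. Majority class: B.

B


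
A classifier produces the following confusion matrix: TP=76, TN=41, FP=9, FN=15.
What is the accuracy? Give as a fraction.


Accuracy = (TP + TN) / (TP + TN + FP + FN) = (76 + 41) / 141 = 39/47.

39/47


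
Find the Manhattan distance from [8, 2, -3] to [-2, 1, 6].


d = sum of absolute differences: |8--2|=10 + |2-1|=1 + |-3-6|=9 = 20.

20


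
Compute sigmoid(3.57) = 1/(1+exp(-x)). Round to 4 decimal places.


sigma(3.57) = 1/(1+e^(-3.57)) = 1/(1+0.028156) = 1/1.028156 = 0.9726.

0.9726


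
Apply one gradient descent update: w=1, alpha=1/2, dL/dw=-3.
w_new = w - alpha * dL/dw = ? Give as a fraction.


w_new = 1 - 1/2 * -3 = 1 - -3/2 = 5/2.

5/2


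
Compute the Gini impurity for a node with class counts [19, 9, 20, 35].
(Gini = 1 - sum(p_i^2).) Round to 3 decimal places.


Total = 83. Proportions: 19/83, 9/83, 20/83, 35/83. sum(p_i^2) = 0.3000. Gini = 1 - 0.3000 = 0.7000, which rounds to 0.700.

0.700


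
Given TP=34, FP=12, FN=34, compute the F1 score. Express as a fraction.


Precision = 34/46 = 17/23. Recall = 34/68 = 1/2. F1 = 2*P*R/(P+R) = 34/57.

34/57


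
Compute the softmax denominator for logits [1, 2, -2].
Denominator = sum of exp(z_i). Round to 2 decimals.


Denom = e^1=2.7183 + e^2=7.3891 + e^-2=0.1353. Sum = 10.2427, which rounds to 10.24.

10.24


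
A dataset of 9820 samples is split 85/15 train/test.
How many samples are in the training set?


Test set = 9820 * 15% = 1473. Training set = 9820 - 1473 = 8347.

8347


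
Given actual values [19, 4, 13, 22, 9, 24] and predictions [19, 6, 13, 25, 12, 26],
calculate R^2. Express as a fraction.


Mean(y) = 91/6. SS_res = 26. SS_tot = 1841/6. R^2 = 1 - 26/(1841/6) = 1685/1841.

1685/1841


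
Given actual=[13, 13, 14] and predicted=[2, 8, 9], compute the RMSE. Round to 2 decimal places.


MSE = 57.0000. RMSE = sqrt(57.0000) = 7.55.

7.55


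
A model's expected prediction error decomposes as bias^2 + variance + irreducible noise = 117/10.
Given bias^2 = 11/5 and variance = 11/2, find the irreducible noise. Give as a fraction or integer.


Total error = bias^2 + variance + irreducible noise. So irreducible noise = 117/10 - 11/5 - 11/2 = 4.

4


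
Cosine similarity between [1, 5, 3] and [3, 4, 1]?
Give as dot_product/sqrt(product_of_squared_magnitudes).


dot = 26. |a|^2 = 35, |b|^2 = 26. cos = 26/sqrt(910).

26/sqrt(910)


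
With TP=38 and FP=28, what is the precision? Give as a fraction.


Precision = TP / (TP + FP) = 38 / 66 = 19/33.

19/33


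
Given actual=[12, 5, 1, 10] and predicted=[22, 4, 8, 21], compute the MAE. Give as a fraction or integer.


MAE = (1/4) * (|12-22|=10 + |5-4|=1 + |1-8|=7 + |10-21|=11). Sum = 29. MAE = 29/4.

29/4


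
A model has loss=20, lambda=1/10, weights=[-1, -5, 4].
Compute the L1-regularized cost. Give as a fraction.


L1 norm = sum(|w|) = 10. J = 20 + 1/10 * 10 = 21.

21


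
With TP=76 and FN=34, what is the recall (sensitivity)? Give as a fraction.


Recall = TP / (TP + FN) = 76 / 110 = 38/55.

38/55


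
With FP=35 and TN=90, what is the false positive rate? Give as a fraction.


FPR = FP / (FP + TN) = 35 / 125 = 7/25.

7/25


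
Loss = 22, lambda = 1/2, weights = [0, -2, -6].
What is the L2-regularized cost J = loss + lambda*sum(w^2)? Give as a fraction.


L2 sq norm = sum(w^2) = 40. J = 22 + 1/2 * 40 = 42.

42


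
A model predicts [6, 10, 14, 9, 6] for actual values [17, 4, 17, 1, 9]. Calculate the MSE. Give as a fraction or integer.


MSE = (1/5) * ((17-6)^2=121 + (4-10)^2=36 + (17-14)^2=9 + (1-9)^2=64 + (9-6)^2=9). Sum = 239. MSE = 239/5.

239/5


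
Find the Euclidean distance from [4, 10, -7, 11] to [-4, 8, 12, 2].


d = sqrt(sum of squared differences). (4--4)^2=64, (10-8)^2=4, (-7-12)^2=361, (11-2)^2=81. Sum = 510.

sqrt(510)


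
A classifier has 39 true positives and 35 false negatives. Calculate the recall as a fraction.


Recall = TP / (TP + FN) = 39 / 74 = 39/74.

39/74


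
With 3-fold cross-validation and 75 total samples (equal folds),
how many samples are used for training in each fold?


Each validation fold has 75/3 = 25 samples. Training set = 75 - 25 = 50.

50


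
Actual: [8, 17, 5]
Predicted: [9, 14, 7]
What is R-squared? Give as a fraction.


Mean(y) = 10. SS_res = 14. SS_tot = 78. R^2 = 1 - 14/(78) = 32/39.

32/39


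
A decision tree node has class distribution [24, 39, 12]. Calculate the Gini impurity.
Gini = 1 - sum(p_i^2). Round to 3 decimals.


Total = 75. Proportions: 24/75, 39/75, 12/75. sum(p_i^2) = 0.3984. Gini = 1 - 0.3984 = 0.6016, which rounds to 0.602.

0.602


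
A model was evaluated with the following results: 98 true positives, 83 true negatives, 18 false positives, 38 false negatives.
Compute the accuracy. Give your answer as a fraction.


Accuracy = (TP + TN) / (TP + TN + FP + FN) = (98 + 83) / 237 = 181/237.

181/237


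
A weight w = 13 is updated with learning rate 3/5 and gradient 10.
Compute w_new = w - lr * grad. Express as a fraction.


w_new = 13 - 3/5 * 10 = 13 - 6 = 7.

7


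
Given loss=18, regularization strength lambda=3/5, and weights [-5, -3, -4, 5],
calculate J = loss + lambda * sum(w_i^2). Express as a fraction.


L2 sq norm = sum(w^2) = 75. J = 18 + 3/5 * 75 = 63.

63


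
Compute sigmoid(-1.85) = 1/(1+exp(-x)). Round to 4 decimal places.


sigma(-1.85) = 1/(1+e^(1.85)) = 1/(1+6.359820) = 1/7.359820 = 0.1359.

0.1359


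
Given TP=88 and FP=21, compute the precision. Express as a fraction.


Precision = TP / (TP + FP) = 88 / 109 = 88/109.

88/109


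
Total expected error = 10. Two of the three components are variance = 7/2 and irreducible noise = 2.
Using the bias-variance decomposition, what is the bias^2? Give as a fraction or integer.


Total error = bias^2 + variance + irreducible noise. So bias^2 = 10 - 7/2 - 2 = 9/2.

9/2


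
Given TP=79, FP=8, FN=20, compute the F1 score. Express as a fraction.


Precision = 79/87 = 79/87. Recall = 79/99 = 79/99. F1 = 2*P*R/(P+R) = 79/93.

79/93


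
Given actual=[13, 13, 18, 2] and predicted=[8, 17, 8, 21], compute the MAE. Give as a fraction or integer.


MAE = (1/4) * (|13-8|=5 + |13-17|=4 + |18-8|=10 + |2-21|=19). Sum = 38. MAE = 19/2.

19/2


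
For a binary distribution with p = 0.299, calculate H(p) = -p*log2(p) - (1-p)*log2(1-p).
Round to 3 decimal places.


H = -0.299*log2(0.299) - 0.701*log2(0.701) = 0.880.

0.880


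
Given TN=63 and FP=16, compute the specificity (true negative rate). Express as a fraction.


Specificity = TN / (TN + FP) = 63 / 79 = 63/79.

63/79


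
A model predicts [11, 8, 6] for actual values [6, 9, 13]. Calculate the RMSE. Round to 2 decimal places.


MSE = 25.0000. RMSE = sqrt(25.0000) = 5.00.

5.00


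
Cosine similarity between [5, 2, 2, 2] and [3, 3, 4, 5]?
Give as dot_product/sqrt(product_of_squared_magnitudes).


dot = 39. |a|^2 = 37, |b|^2 = 59. cos = 39/sqrt(2183).

39/sqrt(2183)


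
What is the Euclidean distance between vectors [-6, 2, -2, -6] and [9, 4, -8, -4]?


d = sqrt(sum of squared differences). (-6-9)^2=225, (2-4)^2=4, (-2--8)^2=36, (-6--4)^2=4. Sum = 269.

sqrt(269)


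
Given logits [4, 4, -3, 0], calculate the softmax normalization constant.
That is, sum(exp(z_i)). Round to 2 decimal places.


Denom = e^4=54.5982 + e^4=54.5982 + e^-3=0.0498 + e^0=1.0000. Sum = 110.2462, which rounds to 110.25.

110.25


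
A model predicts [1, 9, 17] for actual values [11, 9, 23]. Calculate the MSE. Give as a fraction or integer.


MSE = (1/3) * ((11-1)^2=100 + (9-9)^2=0 + (23-17)^2=36). Sum = 136. MSE = 136/3.

136/3


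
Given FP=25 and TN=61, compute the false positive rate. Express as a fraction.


FPR = FP / (FP + TN) = 25 / 86 = 25/86.

25/86


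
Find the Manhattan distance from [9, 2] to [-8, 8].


d = sum of absolute differences: |9--8|=17 + |2-8|=6 = 23.

23


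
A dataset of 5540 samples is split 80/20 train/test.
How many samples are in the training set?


Test set = 5540 * 20% = 1108. Training set = 5540 - 1108 = 4432.

4432


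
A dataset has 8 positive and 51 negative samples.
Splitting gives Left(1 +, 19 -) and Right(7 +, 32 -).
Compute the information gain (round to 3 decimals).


H(parent) = 0.5726. H(left) = 0.2864, H(right) = 0.6790. Weighted = (20/59)*0.2864 + (39/59)*0.6790 = 0.5459. IG = 0.5726 - 0.5459 = 0.0267, which rounds to 0.027.

0.027


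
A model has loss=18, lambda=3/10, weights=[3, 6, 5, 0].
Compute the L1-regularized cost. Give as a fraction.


L1 norm = sum(|w|) = 14. J = 18 + 3/10 * 14 = 111/5.

111/5


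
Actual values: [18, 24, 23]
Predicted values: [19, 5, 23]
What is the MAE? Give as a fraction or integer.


MAE = (1/3) * (|18-19|=1 + |24-5|=19 + |23-23|=0). Sum = 20. MAE = 20/3.

20/3


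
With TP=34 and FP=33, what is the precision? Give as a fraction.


Precision = TP / (TP + FP) = 34 / 67 = 34/67.

34/67


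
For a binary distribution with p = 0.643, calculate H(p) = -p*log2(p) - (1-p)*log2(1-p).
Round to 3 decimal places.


H = -0.643*log2(0.643) - 0.357*log2(0.357) = 0.940.

0.940


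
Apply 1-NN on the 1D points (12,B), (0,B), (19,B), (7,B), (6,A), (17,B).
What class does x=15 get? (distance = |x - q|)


Distances: |12-15|=3, |0-15|=15, |19-15|=4, |7-15|=8, |6-15|=9, |17-15|=2. 1 nearest: (17,B). Counts: {'B': 1}. Majority class: B.

B


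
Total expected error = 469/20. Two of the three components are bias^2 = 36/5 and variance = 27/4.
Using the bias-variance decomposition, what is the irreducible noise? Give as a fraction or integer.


Total error = bias^2 + variance + irreducible noise. So irreducible noise = 469/20 - 36/5 - 27/4 = 19/2.

19/2


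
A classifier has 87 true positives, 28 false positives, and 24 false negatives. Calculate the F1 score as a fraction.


Precision = 87/115 = 87/115. Recall = 87/111 = 29/37. F1 = 2*P*R/(P+R) = 87/113.

87/113


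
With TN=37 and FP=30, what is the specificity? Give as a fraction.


Specificity = TN / (TN + FP) = 37 / 67 = 37/67.

37/67


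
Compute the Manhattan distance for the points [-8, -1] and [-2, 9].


d = sum of absolute differences: |-8--2|=6 + |-1-9|=10 = 16.

16


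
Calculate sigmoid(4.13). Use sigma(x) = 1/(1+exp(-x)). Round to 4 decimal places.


sigma(4.13) = 1/(1+e^(-4.13)) = 1/(1+0.016083) = 1/1.016083 = 0.9842.

0.9842


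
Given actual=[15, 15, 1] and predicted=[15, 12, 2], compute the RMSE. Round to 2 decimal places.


MSE = 3.3333. RMSE = sqrt(3.3333) = 1.83.

1.83


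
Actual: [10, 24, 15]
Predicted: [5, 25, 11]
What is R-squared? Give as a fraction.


Mean(y) = 49/3. SS_res = 42. SS_tot = 302/3. R^2 = 1 - 42/(302/3) = 88/151.

88/151


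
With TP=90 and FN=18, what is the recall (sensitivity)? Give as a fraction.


Recall = TP / (TP + FN) = 90 / 108 = 5/6.

5/6


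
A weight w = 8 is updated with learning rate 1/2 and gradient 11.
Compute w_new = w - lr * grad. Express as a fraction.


w_new = 8 - 1/2 * 11 = 8 - 11/2 = 5/2.

5/2


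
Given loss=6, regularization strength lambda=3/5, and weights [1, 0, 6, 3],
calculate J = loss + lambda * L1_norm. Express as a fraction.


L1 norm = sum(|w|) = 10. J = 6 + 3/5 * 10 = 12.

12


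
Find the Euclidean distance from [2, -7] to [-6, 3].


d = sqrt(sum of squared differences). (2--6)^2=64, (-7-3)^2=100. Sum = 164.

sqrt(164)


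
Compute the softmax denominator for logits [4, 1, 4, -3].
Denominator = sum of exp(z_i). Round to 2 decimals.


Denom = e^4=54.5982 + e^1=2.7183 + e^4=54.5982 + e^-3=0.0498. Sum = 111.9645, which rounds to 111.96.

111.96


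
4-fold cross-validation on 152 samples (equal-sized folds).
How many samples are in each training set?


Each validation fold has 152/4 = 38 samples. Training set = 152 - 38 = 114.

114


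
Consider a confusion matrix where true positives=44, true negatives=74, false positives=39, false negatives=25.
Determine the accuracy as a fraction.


Accuracy = (TP + TN) / (TP + TN + FP + FN) = (44 + 74) / 182 = 59/91.

59/91


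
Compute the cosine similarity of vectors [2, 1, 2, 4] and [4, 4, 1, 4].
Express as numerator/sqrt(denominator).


dot = 30. |a|^2 = 25, |b|^2 = 49. cos = 30/sqrt(1225).

30/sqrt(1225)


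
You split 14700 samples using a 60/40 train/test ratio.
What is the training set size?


Test set = 14700 * 40% = 5880. Training set = 14700 - 5880 = 8820.

8820


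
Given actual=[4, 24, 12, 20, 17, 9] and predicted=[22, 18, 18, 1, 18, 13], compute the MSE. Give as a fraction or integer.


MSE = (1/6) * ((4-22)^2=324 + (24-18)^2=36 + (12-18)^2=36 + (20-1)^2=361 + (17-18)^2=1 + (9-13)^2=16). Sum = 774. MSE = 129.

129


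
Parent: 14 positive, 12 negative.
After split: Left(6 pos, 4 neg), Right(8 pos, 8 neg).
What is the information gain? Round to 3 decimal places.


H(parent) = 0.9957. H(left) = 0.9710, H(right) = 1.0000. Weighted = (10/26)*0.9710 + (16/26)*1.0000 = 0.9888. IG = 0.9957 - 0.9888 = 0.0069, which rounds to 0.007.

0.007


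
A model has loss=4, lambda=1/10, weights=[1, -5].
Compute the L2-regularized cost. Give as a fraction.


L2 sq norm = sum(w^2) = 26. J = 4 + 1/10 * 26 = 33/5.

33/5


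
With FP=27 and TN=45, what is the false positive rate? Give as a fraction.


FPR = FP / (FP + TN) = 27 / 72 = 3/8.

3/8


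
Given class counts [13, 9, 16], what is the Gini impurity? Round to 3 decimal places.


Total = 38. Proportions: 13/38, 9/38, 16/38. sum(p_i^2) = 0.3504. Gini = 1 - 0.3504 = 0.6496, which rounds to 0.650.

0.650


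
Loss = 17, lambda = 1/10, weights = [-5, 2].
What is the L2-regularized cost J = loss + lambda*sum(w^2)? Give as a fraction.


L2 sq norm = sum(w^2) = 29. J = 17 + 1/10 * 29 = 199/10.

199/10


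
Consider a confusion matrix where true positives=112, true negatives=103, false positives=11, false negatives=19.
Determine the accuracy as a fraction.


Accuracy = (TP + TN) / (TP + TN + FP + FN) = (112 + 103) / 245 = 43/49.

43/49


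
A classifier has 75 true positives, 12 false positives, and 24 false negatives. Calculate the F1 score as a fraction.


Precision = 75/87 = 25/29. Recall = 75/99 = 25/33. F1 = 2*P*R/(P+R) = 25/31.

25/31


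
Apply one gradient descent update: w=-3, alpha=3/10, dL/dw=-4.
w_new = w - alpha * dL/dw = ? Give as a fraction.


w_new = -3 - 3/10 * -4 = -3 - -6/5 = -9/5.

-9/5


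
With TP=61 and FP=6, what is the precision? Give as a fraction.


Precision = TP / (TP + FP) = 61 / 67 = 61/67.

61/67


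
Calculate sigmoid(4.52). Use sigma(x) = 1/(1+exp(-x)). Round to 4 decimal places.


sigma(4.52) = 1/(1+e^(-4.52)) = 1/(1+0.010889) = 1/1.010889 = 0.9892.

0.9892


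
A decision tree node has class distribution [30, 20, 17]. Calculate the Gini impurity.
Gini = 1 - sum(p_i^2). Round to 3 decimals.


Total = 67. Proportions: 30/67, 20/67, 17/67. sum(p_i^2) = 0.3540. Gini = 1 - 0.3540 = 0.6460, which rounds to 0.646.

0.646


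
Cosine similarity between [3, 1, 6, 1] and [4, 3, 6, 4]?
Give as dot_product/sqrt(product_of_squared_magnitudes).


dot = 55. |a|^2 = 47, |b|^2 = 77. cos = 55/sqrt(3619).

55/sqrt(3619)


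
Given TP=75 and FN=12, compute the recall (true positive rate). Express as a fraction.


Recall = TP / (TP + FN) = 75 / 87 = 25/29.

25/29


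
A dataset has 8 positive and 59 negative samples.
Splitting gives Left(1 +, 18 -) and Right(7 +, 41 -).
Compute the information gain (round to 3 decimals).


H(parent) = 0.5276. H(left) = 0.2975, H(right) = 0.5993. Weighted = (19/67)*0.2975 + (48/67)*0.5993 = 0.5137. IG = 0.5276 - 0.5137 = 0.0139, which rounds to 0.014.

0.014


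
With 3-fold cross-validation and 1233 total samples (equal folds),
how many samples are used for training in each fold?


Each validation fold has 1233/3 = 411 samples. Training set = 1233 - 411 = 822.

822


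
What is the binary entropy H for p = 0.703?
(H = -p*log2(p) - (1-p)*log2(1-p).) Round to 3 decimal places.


H = -0.703*log2(0.703) - 0.297*log2(0.297) = 0.878.

0.878


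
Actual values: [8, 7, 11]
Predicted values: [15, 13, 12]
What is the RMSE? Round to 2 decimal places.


MSE = 28.6667. RMSE = sqrt(28.6667) = 5.35.

5.35


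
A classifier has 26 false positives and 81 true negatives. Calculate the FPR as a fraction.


FPR = FP / (FP + TN) = 26 / 107 = 26/107.

26/107


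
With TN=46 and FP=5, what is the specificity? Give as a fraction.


Specificity = TN / (TN + FP) = 46 / 51 = 46/51.

46/51


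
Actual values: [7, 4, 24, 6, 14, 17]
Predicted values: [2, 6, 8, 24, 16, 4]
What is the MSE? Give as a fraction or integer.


MSE = (1/6) * ((7-2)^2=25 + (4-6)^2=4 + (24-8)^2=256 + (6-24)^2=324 + (14-16)^2=4 + (17-4)^2=169). Sum = 782. MSE = 391/3.

391/3


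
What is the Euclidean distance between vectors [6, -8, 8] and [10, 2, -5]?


d = sqrt(sum of squared differences). (6-10)^2=16, (-8-2)^2=100, (8--5)^2=169. Sum = 285.

sqrt(285)


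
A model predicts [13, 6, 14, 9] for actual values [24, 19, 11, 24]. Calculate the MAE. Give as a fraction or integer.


MAE = (1/4) * (|24-13|=11 + |19-6|=13 + |11-14|=3 + |24-9|=15). Sum = 42. MAE = 21/2.

21/2


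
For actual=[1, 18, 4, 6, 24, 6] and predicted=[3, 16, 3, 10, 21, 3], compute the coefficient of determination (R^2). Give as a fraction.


Mean(y) = 59/6. SS_res = 43. SS_tot = 2453/6. R^2 = 1 - 43/(2453/6) = 2195/2453.

2195/2453


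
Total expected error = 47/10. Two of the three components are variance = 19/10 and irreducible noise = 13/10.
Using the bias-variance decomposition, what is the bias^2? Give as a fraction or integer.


Total error = bias^2 + variance + irreducible noise. So bias^2 = 47/10 - 19/10 - 13/10 = 3/2.

3/2


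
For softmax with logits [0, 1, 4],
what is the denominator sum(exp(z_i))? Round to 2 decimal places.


Denom = e^0=1.0000 + e^1=2.7183 + e^4=54.5982. Sum = 58.3165, which rounds to 58.32.

58.32


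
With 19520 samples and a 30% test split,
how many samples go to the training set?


Test set = 19520 * 30% = 5856. Training set = 19520 - 5856 = 13664.

13664


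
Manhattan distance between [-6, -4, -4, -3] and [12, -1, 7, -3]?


d = sum of absolute differences: |-6-12|=18 + |-4--1|=3 + |-4-7|=11 + |-3--3|=0 = 32.

32


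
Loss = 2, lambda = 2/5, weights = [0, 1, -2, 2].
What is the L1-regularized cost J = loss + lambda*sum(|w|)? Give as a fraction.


L1 norm = sum(|w|) = 5. J = 2 + 2/5 * 5 = 4.

4


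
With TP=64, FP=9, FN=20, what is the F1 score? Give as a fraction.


Precision = 64/73 = 64/73. Recall = 64/84 = 16/21. F1 = 2*P*R/(P+R) = 128/157.

128/157


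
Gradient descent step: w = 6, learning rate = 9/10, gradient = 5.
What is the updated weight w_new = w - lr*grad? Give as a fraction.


w_new = 6 - 9/10 * 5 = 6 - 9/2 = 3/2.

3/2


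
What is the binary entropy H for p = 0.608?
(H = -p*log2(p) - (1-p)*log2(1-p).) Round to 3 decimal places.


H = -0.608*log2(0.608) - 0.392*log2(0.392) = 0.966.

0.966


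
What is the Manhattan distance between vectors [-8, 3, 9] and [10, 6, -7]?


d = sum of absolute differences: |-8-10|=18 + |3-6|=3 + |9--7|=16 = 37.

37


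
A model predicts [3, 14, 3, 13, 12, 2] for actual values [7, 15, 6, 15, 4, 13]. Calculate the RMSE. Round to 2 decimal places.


MSE = 35.8333. RMSE = sqrt(35.8333) = 5.99.

5.99


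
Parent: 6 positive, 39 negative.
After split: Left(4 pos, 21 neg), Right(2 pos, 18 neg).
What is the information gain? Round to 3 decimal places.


H(parent) = 0.5665. H(left) = 0.6343, H(right) = 0.4690. Weighted = (25/45)*0.6343 + (20/45)*0.4690 = 0.5608. IG = 0.5665 - 0.5608 = 0.0057, which rounds to 0.006.

0.006


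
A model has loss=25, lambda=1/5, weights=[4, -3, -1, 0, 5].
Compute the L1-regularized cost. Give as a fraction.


L1 norm = sum(|w|) = 13. J = 25 + 1/5 * 13 = 138/5.

138/5


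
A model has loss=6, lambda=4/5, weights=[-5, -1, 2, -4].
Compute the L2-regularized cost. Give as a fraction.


L2 sq norm = sum(w^2) = 46. J = 6 + 4/5 * 46 = 214/5.

214/5


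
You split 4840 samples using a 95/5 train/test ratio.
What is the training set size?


Test set = 4840 * 5% = 242. Training set = 4840 - 242 = 4598.

4598


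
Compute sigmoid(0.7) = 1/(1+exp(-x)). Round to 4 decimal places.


sigma(0.7) = 1/(1+e^(-0.7)) = 1/(1+0.496585) = 1/1.496585 = 0.6682.

0.6682


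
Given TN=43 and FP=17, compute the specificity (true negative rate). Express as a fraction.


Specificity = TN / (TN + FP) = 43 / 60 = 43/60.

43/60


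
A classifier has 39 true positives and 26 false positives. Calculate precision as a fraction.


Precision = TP / (TP + FP) = 39 / 65 = 3/5.

3/5


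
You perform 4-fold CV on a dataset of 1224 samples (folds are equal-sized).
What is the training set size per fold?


Each validation fold has 1224/4 = 306 samples. Training set = 1224 - 306 = 918.

918


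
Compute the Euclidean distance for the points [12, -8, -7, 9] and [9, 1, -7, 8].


d = sqrt(sum of squared differences). (12-9)^2=9, (-8-1)^2=81, (-7--7)^2=0, (9-8)^2=1. Sum = 91.

sqrt(91)


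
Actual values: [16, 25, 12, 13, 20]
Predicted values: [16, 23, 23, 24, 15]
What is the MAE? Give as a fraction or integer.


MAE = (1/5) * (|16-16|=0 + |25-23|=2 + |12-23|=11 + |13-24|=11 + |20-15|=5). Sum = 29. MAE = 29/5.

29/5


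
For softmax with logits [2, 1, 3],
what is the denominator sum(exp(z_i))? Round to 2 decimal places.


Denom = e^2=7.3891 + e^1=2.7183 + e^3=20.0855. Sum = 30.1929, which rounds to 30.19.

30.19


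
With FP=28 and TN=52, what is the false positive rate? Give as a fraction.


FPR = FP / (FP + TN) = 28 / 80 = 7/20.

7/20


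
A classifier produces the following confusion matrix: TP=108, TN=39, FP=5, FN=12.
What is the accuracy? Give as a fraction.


Accuracy = (TP + TN) / (TP + TN + FP + FN) = (108 + 39) / 164 = 147/164.

147/164


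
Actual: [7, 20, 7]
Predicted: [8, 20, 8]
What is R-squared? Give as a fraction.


Mean(y) = 34/3. SS_res = 2. SS_tot = 338/3. R^2 = 1 - 2/(338/3) = 166/169.

166/169


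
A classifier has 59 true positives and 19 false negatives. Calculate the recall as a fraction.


Recall = TP / (TP + FN) = 59 / 78 = 59/78.

59/78


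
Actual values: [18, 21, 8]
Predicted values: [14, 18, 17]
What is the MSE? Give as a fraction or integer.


MSE = (1/3) * ((18-14)^2=16 + (21-18)^2=9 + (8-17)^2=81). Sum = 106. MSE = 106/3.

106/3


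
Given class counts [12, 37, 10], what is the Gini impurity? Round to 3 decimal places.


Total = 59. Proportions: 12/59, 37/59, 10/59. sum(p_i^2) = 0.4634. Gini = 1 - 0.4634 = 0.5366, which rounds to 0.537.

0.537


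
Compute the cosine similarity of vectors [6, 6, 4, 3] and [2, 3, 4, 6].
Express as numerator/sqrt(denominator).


dot = 64. |a|^2 = 97, |b|^2 = 65. cos = 64/sqrt(6305).

64/sqrt(6305)


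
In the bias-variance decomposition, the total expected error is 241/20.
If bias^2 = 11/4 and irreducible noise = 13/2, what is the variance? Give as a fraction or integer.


Total error = bias^2 + variance + irreducible noise. So variance = 241/20 - 11/4 - 13/2 = 14/5.

14/5


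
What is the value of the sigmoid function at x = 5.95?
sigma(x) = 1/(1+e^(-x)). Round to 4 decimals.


sigma(5.95) = 1/(1+e^(-5.95)) = 1/(1+0.002606) = 1/1.002606 = 0.9974.

0.9974


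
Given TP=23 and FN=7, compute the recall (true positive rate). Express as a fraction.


Recall = TP / (TP + FN) = 23 / 30 = 23/30.

23/30


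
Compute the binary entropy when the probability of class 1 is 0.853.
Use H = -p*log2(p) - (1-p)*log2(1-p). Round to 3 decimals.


H = -0.853*log2(0.853) - 0.147*log2(0.147) = 0.602.

0.602


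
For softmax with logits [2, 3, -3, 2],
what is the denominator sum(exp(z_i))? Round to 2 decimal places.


Denom = e^2=7.3891 + e^3=20.0855 + e^-3=0.0498 + e^2=7.3891. Sum = 34.9135, which rounds to 34.91.

34.91


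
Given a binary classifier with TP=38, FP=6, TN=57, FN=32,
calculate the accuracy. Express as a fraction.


Accuracy = (TP + TN) / (TP + TN + FP + FN) = (38 + 57) / 133 = 5/7.

5/7


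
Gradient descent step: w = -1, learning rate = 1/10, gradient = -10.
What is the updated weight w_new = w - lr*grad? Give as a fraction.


w_new = -1 - 1/10 * -10 = -1 - -1 = 0.

0


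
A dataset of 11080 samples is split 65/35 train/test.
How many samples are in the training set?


Test set = 11080 * 35% = 3878. Training set = 11080 - 3878 = 7202.

7202


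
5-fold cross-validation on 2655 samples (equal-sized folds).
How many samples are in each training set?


Each validation fold has 2655/5 = 531 samples. Training set = 2655 - 531 = 2124.

2124


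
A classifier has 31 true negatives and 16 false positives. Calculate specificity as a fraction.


Specificity = TN / (TN + FP) = 31 / 47 = 31/47.

31/47


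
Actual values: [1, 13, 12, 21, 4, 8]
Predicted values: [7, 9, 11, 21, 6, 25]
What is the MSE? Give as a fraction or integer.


MSE = (1/6) * ((1-7)^2=36 + (13-9)^2=16 + (12-11)^2=1 + (21-21)^2=0 + (4-6)^2=4 + (8-25)^2=289). Sum = 346. MSE = 173/3.

173/3


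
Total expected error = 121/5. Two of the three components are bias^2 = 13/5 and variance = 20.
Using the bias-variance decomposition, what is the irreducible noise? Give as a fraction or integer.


Total error = bias^2 + variance + irreducible noise. So irreducible noise = 121/5 - 13/5 - 20 = 8/5.

8/5


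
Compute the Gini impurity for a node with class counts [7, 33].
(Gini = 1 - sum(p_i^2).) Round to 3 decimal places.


Total = 40. Proportions: 7/40, 33/40. sum(p_i^2) = 0.7112. Gini = 1 - 0.7112 = 0.2888, which rounds to 0.289.

0.289


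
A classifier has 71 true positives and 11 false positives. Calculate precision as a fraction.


Precision = TP / (TP + FP) = 71 / 82 = 71/82.

71/82


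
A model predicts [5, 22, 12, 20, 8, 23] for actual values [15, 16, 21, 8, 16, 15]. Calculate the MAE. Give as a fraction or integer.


MAE = (1/6) * (|15-5|=10 + |16-22|=6 + |21-12|=9 + |8-20|=12 + |16-8|=8 + |15-23|=8). Sum = 53. MAE = 53/6.

53/6


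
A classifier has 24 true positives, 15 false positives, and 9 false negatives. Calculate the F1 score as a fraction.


Precision = 24/39 = 8/13. Recall = 24/33 = 8/11. F1 = 2*P*R/(P+R) = 2/3.

2/3


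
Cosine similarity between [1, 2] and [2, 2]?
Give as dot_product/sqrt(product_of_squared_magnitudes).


dot = 6. |a|^2 = 5, |b|^2 = 8. cos = 6/sqrt(40).

6/sqrt(40)


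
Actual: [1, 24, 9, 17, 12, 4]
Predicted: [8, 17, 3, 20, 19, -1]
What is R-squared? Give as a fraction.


Mean(y) = 67/6. SS_res = 217. SS_tot = 2153/6. R^2 = 1 - 217/(2153/6) = 851/2153.

851/2153


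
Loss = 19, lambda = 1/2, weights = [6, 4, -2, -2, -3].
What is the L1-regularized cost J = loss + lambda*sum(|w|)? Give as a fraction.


L1 norm = sum(|w|) = 17. J = 19 + 1/2 * 17 = 55/2.

55/2


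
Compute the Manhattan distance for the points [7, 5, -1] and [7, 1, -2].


d = sum of absolute differences: |7-7|=0 + |5-1|=4 + |-1--2|=1 = 5.

5


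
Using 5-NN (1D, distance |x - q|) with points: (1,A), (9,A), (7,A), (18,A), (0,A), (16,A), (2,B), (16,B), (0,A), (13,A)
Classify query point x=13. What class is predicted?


Distances: |1-13|=12, |9-13|=4, |7-13|=6, |18-13|=5, |0-13|=13, |16-13|=3, |2-13|=11, |16-13|=3, |0-13|=13, |13-13|=0. 5 nearest: (13,A), (16,A), (16,B), (9,A), (18,A). Counts: {'A': 4, 'B': 1}. Majority class: A.

A


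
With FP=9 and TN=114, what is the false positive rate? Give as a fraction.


FPR = FP / (FP + TN) = 9 / 123 = 3/41.

3/41


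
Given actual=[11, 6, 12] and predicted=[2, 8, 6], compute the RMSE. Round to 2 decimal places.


MSE = 40.3333. RMSE = sqrt(40.3333) = 6.35.

6.35


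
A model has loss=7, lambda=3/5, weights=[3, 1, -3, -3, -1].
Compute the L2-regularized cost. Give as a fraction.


L2 sq norm = sum(w^2) = 29. J = 7 + 3/5 * 29 = 122/5.

122/5


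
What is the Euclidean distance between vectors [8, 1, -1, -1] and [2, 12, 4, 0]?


d = sqrt(sum of squared differences). (8-2)^2=36, (1-12)^2=121, (-1-4)^2=25, (-1-0)^2=1. Sum = 183.

sqrt(183)


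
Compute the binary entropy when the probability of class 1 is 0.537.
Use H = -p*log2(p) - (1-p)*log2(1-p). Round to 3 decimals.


H = -0.537*log2(0.537) - 0.463*log2(0.463) = 0.996.

0.996


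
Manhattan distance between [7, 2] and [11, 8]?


d = sum of absolute differences: |7-11|=4 + |2-8|=6 = 10.

10


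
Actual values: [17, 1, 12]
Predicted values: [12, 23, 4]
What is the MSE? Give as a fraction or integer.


MSE = (1/3) * ((17-12)^2=25 + (1-23)^2=484 + (12-4)^2=64). Sum = 573. MSE = 191.

191


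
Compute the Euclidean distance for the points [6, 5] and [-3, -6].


d = sqrt(sum of squared differences). (6--3)^2=81, (5--6)^2=121. Sum = 202.

sqrt(202)


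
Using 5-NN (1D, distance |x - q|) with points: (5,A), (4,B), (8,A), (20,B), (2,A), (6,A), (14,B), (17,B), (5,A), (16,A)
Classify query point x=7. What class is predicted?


Distances: |5-7|=2, |4-7|=3, |8-7|=1, |20-7|=13, |2-7|=5, |6-7|=1, |14-7|=7, |17-7|=10, |5-7|=2, |16-7|=9. 5 nearest: (8,A), (6,A), (5,A), (5,A), (4,B). Counts: {'A': 4, 'B': 1}. Majority class: A.

A


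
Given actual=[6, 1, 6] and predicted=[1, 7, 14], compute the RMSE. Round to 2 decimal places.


MSE = 41.6667. RMSE = sqrt(41.6667) = 6.45.

6.45


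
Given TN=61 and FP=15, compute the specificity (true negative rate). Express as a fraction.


Specificity = TN / (TN + FP) = 61 / 76 = 61/76.

61/76


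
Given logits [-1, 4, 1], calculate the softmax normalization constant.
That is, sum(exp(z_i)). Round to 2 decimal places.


Denom = e^-1=0.3679 + e^4=54.5982 + e^1=2.7183. Sum = 57.6844, which rounds to 57.68.

57.68


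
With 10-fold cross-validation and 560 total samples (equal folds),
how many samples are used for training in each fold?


Each validation fold has 560/10 = 56 samples. Training set = 560 - 56 = 504.

504


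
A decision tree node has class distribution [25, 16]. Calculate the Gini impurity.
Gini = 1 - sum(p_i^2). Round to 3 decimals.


Total = 41. Proportions: 25/41, 16/41. sum(p_i^2) = 0.5241. Gini = 1 - 0.5241 = 0.4759, which rounds to 0.476.

0.476


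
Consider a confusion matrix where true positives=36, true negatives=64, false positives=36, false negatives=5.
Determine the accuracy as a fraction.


Accuracy = (TP + TN) / (TP + TN + FP + FN) = (36 + 64) / 141 = 100/141.

100/141


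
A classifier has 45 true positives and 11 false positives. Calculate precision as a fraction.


Precision = TP / (TP + FP) = 45 / 56 = 45/56.

45/56


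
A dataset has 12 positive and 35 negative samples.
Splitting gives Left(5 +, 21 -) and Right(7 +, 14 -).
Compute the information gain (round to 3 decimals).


H(parent) = 0.8196. H(left) = 0.7063, H(right) = 0.9183. Weighted = (26/47)*0.7063 + (21/47)*0.9183 = 0.8010. IG = 0.8196 - 0.8010 = 0.0186, which rounds to 0.019.

0.019


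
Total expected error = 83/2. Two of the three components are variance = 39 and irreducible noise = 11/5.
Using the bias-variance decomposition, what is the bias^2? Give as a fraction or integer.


Total error = bias^2 + variance + irreducible noise. So bias^2 = 83/2 - 39 - 11/5 = 3/10.

3/10


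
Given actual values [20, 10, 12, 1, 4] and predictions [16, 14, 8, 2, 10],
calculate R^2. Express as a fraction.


Mean(y) = 47/5. SS_res = 85. SS_tot = 1096/5. R^2 = 1 - 85/(1096/5) = 671/1096.

671/1096


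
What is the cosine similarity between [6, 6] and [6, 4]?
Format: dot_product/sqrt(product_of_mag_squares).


dot = 60. |a|^2 = 72, |b|^2 = 52. cos = 60/sqrt(3744).

60/sqrt(3744)


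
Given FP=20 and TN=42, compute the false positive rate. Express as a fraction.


FPR = FP / (FP + TN) = 20 / 62 = 10/31.

10/31


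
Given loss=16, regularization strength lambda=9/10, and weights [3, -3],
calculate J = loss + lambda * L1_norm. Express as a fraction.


L1 norm = sum(|w|) = 6. J = 16 + 9/10 * 6 = 107/5.

107/5


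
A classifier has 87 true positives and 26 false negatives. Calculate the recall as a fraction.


Recall = TP / (TP + FN) = 87 / 113 = 87/113.

87/113


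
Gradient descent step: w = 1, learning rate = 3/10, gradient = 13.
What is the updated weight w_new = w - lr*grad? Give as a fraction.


w_new = 1 - 3/10 * 13 = 1 - 39/10 = -29/10.

-29/10


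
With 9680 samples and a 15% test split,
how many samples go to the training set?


Test set = 9680 * 15% = 1452. Training set = 9680 - 1452 = 8228.

8228


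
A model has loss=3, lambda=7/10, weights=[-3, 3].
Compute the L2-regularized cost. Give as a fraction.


L2 sq norm = sum(w^2) = 18. J = 3 + 7/10 * 18 = 78/5.

78/5


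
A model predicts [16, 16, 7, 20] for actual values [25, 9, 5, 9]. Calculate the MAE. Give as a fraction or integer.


MAE = (1/4) * (|25-16|=9 + |9-16|=7 + |5-7|=2 + |9-20|=11). Sum = 29. MAE = 29/4.

29/4


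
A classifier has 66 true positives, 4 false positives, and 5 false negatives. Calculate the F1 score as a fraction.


Precision = 66/70 = 33/35. Recall = 66/71 = 66/71. F1 = 2*P*R/(P+R) = 44/47.

44/47


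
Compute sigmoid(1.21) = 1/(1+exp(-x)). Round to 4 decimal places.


sigma(1.21) = 1/(1+e^(-1.21)) = 1/(1+0.298197) = 1/1.298197 = 0.7703.

0.7703


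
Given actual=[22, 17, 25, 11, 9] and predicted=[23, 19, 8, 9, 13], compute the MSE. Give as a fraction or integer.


MSE = (1/5) * ((22-23)^2=1 + (17-19)^2=4 + (25-8)^2=289 + (11-9)^2=4 + (9-13)^2=16). Sum = 314. MSE = 314/5.

314/5


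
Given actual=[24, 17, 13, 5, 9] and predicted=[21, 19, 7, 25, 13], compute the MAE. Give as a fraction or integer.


MAE = (1/5) * (|24-21|=3 + |17-19|=2 + |13-7|=6 + |5-25|=20 + |9-13|=4). Sum = 35. MAE = 7.

7


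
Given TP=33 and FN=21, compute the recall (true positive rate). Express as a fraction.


Recall = TP / (TP + FN) = 33 / 54 = 11/18.

11/18


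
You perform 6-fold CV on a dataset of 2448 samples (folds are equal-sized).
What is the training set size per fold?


Each validation fold has 2448/6 = 408 samples. Training set = 2448 - 408 = 2040.

2040


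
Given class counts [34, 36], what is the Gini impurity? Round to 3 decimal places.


Total = 70. Proportions: 34/70, 36/70. sum(p_i^2) = 0.5004. Gini = 1 - 0.5004 = 0.4996, which rounds to 0.500.

0.500


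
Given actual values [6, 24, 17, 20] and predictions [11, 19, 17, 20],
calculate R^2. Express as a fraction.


Mean(y) = 67/4. SS_res = 50. SS_tot = 715/4. R^2 = 1 - 50/(715/4) = 103/143.

103/143


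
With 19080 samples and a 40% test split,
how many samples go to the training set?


Test set = 19080 * 40% = 7632. Training set = 19080 - 7632 = 11448.

11448


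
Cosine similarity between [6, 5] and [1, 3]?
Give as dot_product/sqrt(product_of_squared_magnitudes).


dot = 21. |a|^2 = 61, |b|^2 = 10. cos = 21/sqrt(610).

21/sqrt(610)


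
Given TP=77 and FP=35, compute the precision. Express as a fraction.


Precision = TP / (TP + FP) = 77 / 112 = 11/16.

11/16


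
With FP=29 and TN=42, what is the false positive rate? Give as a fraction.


FPR = FP / (FP + TN) = 29 / 71 = 29/71.

29/71


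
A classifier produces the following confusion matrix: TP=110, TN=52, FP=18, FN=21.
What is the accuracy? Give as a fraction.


Accuracy = (TP + TN) / (TP + TN + FP + FN) = (110 + 52) / 201 = 54/67.

54/67


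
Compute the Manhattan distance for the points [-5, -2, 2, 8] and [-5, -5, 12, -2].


d = sum of absolute differences: |-5--5|=0 + |-2--5|=3 + |2-12|=10 + |8--2|=10 = 23.

23


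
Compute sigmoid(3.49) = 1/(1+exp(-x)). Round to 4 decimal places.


sigma(3.49) = 1/(1+e^(-3.49)) = 1/(1+0.030501) = 1/1.030501 = 0.9704.

0.9704


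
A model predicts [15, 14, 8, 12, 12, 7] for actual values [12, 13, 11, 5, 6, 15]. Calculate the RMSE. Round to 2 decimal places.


MSE = 28.0000. RMSE = sqrt(28.0000) = 5.29.

5.29


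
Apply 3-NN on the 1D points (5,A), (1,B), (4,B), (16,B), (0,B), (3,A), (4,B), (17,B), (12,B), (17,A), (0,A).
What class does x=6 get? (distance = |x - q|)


Distances: |5-6|=1, |1-6|=5, |4-6|=2, |16-6|=10, |0-6|=6, |3-6|=3, |4-6|=2, |17-6|=11, |12-6|=6, |17-6|=11, |0-6|=6. 3 nearest: (5,A), (4,B), (4,B). Counts: {'A': 1, 'B': 2}. Majority class: B.

B


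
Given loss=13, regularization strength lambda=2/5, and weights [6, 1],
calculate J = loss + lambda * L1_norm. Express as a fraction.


L1 norm = sum(|w|) = 7. J = 13 + 2/5 * 7 = 79/5.

79/5


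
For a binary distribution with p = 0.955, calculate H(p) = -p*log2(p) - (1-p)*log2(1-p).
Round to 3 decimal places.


H = -0.955*log2(0.955) - 0.045*log2(0.045) = 0.265.

0.265


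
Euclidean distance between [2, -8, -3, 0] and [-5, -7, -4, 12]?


d = sqrt(sum of squared differences). (2--5)^2=49, (-8--7)^2=1, (-3--4)^2=1, (0-12)^2=144. Sum = 195.

sqrt(195)


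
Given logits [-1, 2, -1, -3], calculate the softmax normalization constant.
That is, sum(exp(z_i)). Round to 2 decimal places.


Denom = e^-1=0.3679 + e^2=7.3891 + e^-1=0.3679 + e^-3=0.0498. Sum = 8.1747, which rounds to 8.17.

8.17


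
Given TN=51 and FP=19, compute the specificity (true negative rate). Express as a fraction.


Specificity = TN / (TN + FP) = 51 / 70 = 51/70.

51/70


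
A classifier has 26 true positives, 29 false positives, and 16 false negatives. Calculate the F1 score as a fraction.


Precision = 26/55 = 26/55. Recall = 26/42 = 13/21. F1 = 2*P*R/(P+R) = 52/97.

52/97


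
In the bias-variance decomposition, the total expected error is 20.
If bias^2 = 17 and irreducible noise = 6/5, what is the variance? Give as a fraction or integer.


Total error = bias^2 + variance + irreducible noise. So variance = 20 - 17 - 6/5 = 9/5.

9/5


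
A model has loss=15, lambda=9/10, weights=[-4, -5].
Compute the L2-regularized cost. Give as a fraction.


L2 sq norm = sum(w^2) = 41. J = 15 + 9/10 * 41 = 519/10.

519/10


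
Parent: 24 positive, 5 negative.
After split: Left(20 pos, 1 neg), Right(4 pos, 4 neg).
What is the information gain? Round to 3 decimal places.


H(parent) = 0.6632. H(left) = 0.2762, H(right) = 1.0000. Weighted = (21/29)*0.2762 + (8/29)*1.0000 = 0.4759. IG = 0.6632 - 0.4759 = 0.1873, which rounds to 0.187.

0.187


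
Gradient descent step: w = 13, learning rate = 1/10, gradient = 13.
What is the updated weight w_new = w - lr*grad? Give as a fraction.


w_new = 13 - 1/10 * 13 = 13 - 13/10 = 117/10.

117/10


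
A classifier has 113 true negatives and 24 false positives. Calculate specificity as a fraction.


Specificity = TN / (TN + FP) = 113 / 137 = 113/137.

113/137


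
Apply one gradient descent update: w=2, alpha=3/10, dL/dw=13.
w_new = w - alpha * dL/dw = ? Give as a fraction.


w_new = 2 - 3/10 * 13 = 2 - 39/10 = -19/10.

-19/10
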